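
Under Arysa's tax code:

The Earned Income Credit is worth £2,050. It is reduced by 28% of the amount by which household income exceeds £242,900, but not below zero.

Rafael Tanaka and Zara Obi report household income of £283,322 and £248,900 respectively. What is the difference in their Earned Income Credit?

£370

Rafael (£283,322): Earned Income Credit: 28% of the £40,422 excess over £242,900 is £11,318.16 ≥ base, so the credit is £0.
Zara (£248,900): Earned Income Credit: 28% of the £6,000 excess over £242,900 is £1,680; credit = £2,050 − £1,680 = £370.
Difference: |£0 − £370| = £370.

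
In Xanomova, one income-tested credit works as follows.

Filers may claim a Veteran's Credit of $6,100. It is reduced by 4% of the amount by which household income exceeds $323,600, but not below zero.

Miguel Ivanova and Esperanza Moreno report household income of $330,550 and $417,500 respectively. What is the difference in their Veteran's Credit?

Miguel ($330,550): Veteran's Credit: 4% of the $6,950 excess over $323,600 is $278; credit = $6,100 − $278 = $5,822.
Esperanza ($417,500): Veteran's Credit: 4% of the $93,900 excess over $323,600 is $3,756; credit = $6,100 − $3,756 = $2,344.
Difference: |$5,822 − $2,344| = $3,478.

$3,478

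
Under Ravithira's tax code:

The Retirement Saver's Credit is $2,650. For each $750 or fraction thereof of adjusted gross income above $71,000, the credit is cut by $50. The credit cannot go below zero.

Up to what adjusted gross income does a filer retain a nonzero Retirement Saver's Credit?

$110,000

After 52 increments the reduction is 52 × $50 = $2,600, leaving $50; one more increment wipes it out. Increment 52 ends at excess 52 × $750 = $39,000, so the highest qualifying income is $71,000 + $39,000 = $110,000.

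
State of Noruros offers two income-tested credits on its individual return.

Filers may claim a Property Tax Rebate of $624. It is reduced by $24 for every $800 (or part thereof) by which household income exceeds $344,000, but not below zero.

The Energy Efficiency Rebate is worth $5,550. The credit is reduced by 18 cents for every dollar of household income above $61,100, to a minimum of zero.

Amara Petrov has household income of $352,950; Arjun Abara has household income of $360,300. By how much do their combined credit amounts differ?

Amara ($352,950): Property Tax Rebate: income exceeds $344,000 by $8,950, which is 12 full-or-partial $800 increments; reduction = 12 × $24 = $288, leaving $336. Energy Efficiency Rebate: 18% of the $291,850 excess over $61,100 is $52,533 ≥ base, so the credit is $0. total $336 + $0 = $336
Arjun ($360,300): Property Tax Rebate: income exceeds $344,000 by $16,300, which is 21 full-or-partial $800 increments; reduction = 21 × $24 = $504, leaving $120. Energy Efficiency Rebate: 18% of the $299,200 excess over $61,100 is $53,856 ≥ base, so the credit is $0. total $120 + $0 = $120
Difference: |$336 − $120| = $216.

$216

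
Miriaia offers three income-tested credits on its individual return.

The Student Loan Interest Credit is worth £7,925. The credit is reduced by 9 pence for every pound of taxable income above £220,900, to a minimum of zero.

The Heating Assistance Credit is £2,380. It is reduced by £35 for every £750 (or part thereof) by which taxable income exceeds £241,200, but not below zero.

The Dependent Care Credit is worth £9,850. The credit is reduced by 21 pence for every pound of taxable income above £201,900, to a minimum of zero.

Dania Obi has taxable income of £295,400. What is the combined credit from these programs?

£1,220

Student Loan Interest Credit: 9% of the £74,500 excess over £220,900 is £6,705; credit = £7,925 − £6,705 = £1,220.
Heating Assistance Credit: income exceeds £241,200 by £54,200 → 73 increments × £35 = £2,555 ≥ base, so the credit is £0.
Dependent Care Credit: 21% of the £93,500 excess over £201,900 is £19,635 ≥ base, so the credit is £0.
Total: £1,220 + £0 + £0 = £1,220.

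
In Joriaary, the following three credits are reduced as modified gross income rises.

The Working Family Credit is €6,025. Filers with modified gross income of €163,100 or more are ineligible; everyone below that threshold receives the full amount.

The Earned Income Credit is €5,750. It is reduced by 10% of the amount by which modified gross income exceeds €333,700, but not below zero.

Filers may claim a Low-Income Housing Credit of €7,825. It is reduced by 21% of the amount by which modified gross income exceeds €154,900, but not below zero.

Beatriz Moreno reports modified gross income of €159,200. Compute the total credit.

€18,697

Working Family Credit: €159,200 is below the €163,100 cutoff, so the full €6,025 applies.
Earned Income Credit: €159,200 is at or below the €333,700 threshold, so the full €5,750 applies.
Low-Income Housing Credit: 21% of the €4,300 excess over €154,900 is €903; credit = €7,825 − €903 = €6,922.
Total: €6,025 + €5,750 + €6,922 = €18,697.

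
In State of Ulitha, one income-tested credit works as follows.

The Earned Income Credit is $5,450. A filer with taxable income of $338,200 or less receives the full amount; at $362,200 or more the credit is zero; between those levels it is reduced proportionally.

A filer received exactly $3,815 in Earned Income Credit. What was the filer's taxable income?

$3,815 is 3,815/5,450 of the full $5,450, so 1,635/5,450 of the $24,000 range has been used: income = $338,200 + $24,000 × 1,635/5,450 = $345,400.

$345,400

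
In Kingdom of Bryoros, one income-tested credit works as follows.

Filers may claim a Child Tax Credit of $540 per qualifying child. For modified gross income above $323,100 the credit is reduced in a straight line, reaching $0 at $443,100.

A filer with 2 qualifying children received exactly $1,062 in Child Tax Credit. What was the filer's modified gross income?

Full credit = 2 × $540 = $1,080.
$1,062 is 1,062/1,080 of the full $1,080, so 18/1,080 of the $120,000 range has been used: income = $323,100 + $120,000 × 18/1,080 = $325,100.

$325,100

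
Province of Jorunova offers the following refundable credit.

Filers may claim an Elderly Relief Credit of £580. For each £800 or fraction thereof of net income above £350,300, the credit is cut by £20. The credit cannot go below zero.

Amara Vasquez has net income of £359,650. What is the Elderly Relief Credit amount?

£340

Elderly Relief Credit: income exceeds £350,300 by £9,350, which is 12 full-or-partial £800 increments; reduction = 12 × £20 = £240, leaving £340.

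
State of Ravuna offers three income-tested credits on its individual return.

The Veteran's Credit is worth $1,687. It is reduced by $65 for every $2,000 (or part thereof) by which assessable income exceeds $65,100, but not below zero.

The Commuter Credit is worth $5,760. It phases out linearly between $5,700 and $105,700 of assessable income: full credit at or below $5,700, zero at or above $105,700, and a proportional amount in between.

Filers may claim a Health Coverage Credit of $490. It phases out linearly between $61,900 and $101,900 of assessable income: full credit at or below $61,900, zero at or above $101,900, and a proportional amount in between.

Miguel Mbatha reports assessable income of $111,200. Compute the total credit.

Veteran's Credit: income exceeds $65,100 by $46,100, which is 24 full-or-partial $2,000 increments; reduction = 24 × $65 = $1,560, leaving $127.
Commuter Credit: $111,200 is at or above $105,700, so the credit is $0.
Health Coverage Credit: $111,200 is at or above $101,900, so the credit is $0.
Total: $127 + $0 + $0 = $127.

$127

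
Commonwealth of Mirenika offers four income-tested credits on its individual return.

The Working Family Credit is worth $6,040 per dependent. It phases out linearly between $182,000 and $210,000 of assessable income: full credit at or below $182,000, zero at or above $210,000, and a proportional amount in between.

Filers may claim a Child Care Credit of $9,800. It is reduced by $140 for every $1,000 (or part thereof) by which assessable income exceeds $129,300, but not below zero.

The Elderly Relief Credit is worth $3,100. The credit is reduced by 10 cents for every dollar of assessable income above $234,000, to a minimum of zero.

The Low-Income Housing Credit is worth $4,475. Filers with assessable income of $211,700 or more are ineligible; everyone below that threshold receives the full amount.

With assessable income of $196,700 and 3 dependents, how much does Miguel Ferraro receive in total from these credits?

$16,462

Working Family Credit: base = 3 × $6,040 = $18,120. $196,700 is $14,700 into a $28,000 phase-out range, leaving 13,300/28,000 of the credit: $18,120 × 13,300/28,000 = $8,607.
Child Care Credit: income exceeds $129,300 by $67,400, which is 68 full-or-partial $1,000 increments; reduction = 68 × $140 = $9,520, leaving $280.
Elderly Relief Credit: $196,700 is at or below the $234,000 threshold, so the full $3,100 applies.
Low-Income Housing Credit: $196,700 is below the $211,700 cutoff, so the full $4,475 applies.
Total: $8,607 + $280 + $3,100 + $4,475 = $16,462.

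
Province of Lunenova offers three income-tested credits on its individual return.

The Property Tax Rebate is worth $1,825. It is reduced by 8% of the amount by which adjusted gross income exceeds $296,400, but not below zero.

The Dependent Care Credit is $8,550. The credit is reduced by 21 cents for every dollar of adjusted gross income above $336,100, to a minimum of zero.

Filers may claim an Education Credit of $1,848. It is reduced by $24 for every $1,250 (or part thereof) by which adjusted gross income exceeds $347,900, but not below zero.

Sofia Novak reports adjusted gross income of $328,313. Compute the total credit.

$10,398

Property Tax Rebate: 8% of the $31,913 excess over $296,400 is $2,553.04 ≥ base, so the credit is $0.
Dependent Care Credit: $328,313 is at or below the $336,100 threshold, so the full $8,550 applies.
Education Credit: $328,313 is at or below the $347,900 threshold, so the full $1,848 applies.
Total: $0 + $8,550 + $1,848 = $10,398.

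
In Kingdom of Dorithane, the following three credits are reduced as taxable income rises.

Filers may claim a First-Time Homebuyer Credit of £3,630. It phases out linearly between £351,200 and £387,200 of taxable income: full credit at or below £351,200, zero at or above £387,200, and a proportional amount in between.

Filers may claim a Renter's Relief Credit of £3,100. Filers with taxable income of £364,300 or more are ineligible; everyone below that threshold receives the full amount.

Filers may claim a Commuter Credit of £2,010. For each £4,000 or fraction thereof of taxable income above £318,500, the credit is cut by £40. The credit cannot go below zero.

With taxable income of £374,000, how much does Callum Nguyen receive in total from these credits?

£2,781

First-Time Homebuyer Credit: £374,000 is £22,800 into a £36,000 phase-out range, leaving 13,200/36,000 of the credit: £3,630 × 13,200/36,000 = £1,331.
Renter's Relief Credit: £374,000 meets or exceeds the £364,300 cutoff, so the credit is £0.
Commuter Credit: income exceeds £318,500 by £55,500, which is 14 full-or-partial £4,000 increments; reduction = 14 × £40 = £560, leaving £1,450.
Total: £1,331 + £0 + £1,450 = £2,781.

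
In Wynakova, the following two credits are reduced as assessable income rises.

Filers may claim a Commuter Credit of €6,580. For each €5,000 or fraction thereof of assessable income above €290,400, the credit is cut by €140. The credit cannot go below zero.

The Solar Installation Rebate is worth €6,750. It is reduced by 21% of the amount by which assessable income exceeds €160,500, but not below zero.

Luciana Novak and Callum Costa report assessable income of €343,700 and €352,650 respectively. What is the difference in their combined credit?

Luciana (€343,700): Commuter Credit: income exceeds €290,400 by €53,300, which is 11 full-or-partial €5,000 increments; reduction = 11 × €140 = €1,540, leaving €5,040. Solar Installation Rebate: 21% of the €183,200 excess over €160,500 is €38,472 ≥ base, so the credit is €0. total €5,040 + €0 = €5,040
Callum (€352,650): Commuter Credit: income exceeds €290,400 by €62,250, which is 13 full-or-partial €5,000 increments; reduction = 13 × €140 = €1,820, leaving €4,760. Solar Installation Rebate: 21% of the €192,150 excess over €160,500 is €40,351.50 ≥ base, so the credit is €0. total €4,760 + €0 = €4,760
Difference: |€5,040 − €4,760| = €280.

€280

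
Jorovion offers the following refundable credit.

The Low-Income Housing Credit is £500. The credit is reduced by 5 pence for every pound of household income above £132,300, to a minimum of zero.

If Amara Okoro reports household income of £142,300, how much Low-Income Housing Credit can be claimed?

Low-Income Housing Credit: 5% of the £10,000 excess over £132,300 is £500 ≥ base, so the credit is £0.

£0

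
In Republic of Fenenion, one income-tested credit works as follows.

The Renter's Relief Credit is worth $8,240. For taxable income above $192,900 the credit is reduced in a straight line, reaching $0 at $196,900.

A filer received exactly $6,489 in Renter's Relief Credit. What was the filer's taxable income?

$193,750

$6,489 is 6,489/8,240 of the full $8,240, so 1,751/8,240 of the $4,000 range has been used: income = $192,900 + $4,000 × 1,751/8,240 = $193,750.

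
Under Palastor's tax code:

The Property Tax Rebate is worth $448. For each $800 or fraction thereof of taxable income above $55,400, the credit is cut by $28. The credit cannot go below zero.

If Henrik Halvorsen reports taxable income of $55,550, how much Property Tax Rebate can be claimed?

$420

Property Tax Rebate: income exceeds $55,400 by $150, which is 1 full-or-partial $800 increment; reduction = 1 × $28 = $28, leaving $420.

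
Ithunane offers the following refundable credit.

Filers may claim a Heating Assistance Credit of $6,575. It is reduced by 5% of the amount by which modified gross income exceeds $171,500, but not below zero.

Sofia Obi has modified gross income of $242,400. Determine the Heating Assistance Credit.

$3,030

Heating Assistance Credit: 5% of the $70,900 excess over $171,500 is $3,545; credit = $6,575 − $3,545 = $3,030.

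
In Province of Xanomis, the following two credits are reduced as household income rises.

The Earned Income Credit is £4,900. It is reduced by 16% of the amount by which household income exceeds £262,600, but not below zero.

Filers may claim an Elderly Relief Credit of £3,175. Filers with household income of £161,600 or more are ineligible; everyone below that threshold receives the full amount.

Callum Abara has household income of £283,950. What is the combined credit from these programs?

Earned Income Credit: 16% of the £21,350 excess over £262,600 is £3,416; credit = £4,900 − £3,416 = £1,484.
Elderly Relief Credit: £283,950 meets or exceeds the £161,600 cutoff, so the credit is £0.
Total: £1,484 + £0 = £1,484.

£1,484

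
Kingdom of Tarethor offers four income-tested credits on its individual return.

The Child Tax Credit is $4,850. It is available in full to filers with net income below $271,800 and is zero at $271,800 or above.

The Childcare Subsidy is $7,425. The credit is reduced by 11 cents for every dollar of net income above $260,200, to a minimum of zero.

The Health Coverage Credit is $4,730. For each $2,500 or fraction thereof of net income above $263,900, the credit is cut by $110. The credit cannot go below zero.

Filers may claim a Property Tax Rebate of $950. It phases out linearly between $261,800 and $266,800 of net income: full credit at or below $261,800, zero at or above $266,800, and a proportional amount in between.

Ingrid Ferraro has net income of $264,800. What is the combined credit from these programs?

$16,769

Child Tax Credit: $264,800 is below the $271,800 cutoff, so the full $4,850 applies.
Childcare Subsidy: 11% of the $4,600 excess over $260,200 is $506; credit = $7,425 − $506 = $6,919.
Health Coverage Credit: income exceeds $263,900 by $900, which is 1 full-or-partial $2,500 increment; reduction = 1 × $110 = $110, leaving $4,620.
Property Tax Rebate: $264,800 is $3,000 into a $5,000 phase-out range, leaving 2,000/5,000 of the credit: $950 × 2,000/5,000 = $380.
Total: $4,850 + $6,919 + $4,620 + $380 = $16,769.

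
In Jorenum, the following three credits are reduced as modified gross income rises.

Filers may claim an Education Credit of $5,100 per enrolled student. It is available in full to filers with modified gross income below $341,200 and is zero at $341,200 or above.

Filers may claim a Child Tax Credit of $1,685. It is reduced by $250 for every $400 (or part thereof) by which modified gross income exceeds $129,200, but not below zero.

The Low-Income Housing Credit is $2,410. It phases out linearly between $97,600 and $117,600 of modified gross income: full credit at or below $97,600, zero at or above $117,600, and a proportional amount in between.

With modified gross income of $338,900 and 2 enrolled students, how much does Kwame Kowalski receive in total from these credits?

Education Credit: base = 2 × $5,100 = $10,200. $338,900 is below the $341,200 cutoff, so the full $10,200 applies.
Child Tax Credit: income exceeds $129,200 by $209,700 → 525 increments × $250 = $131,250 ≥ base, so the credit is $0.
Low-Income Housing Credit: $338,900 is at or above $117,600, so the credit is $0.
Total: $10,200 + $0 + $0 = $10,200.

$10,200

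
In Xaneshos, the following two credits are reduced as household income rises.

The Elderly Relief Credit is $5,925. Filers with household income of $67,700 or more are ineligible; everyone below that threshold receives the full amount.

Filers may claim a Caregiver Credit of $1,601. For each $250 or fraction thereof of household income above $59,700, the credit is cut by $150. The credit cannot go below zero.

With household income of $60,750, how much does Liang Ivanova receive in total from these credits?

Elderly Relief Credit: $60,750 is below the $67,700 cutoff, so the full $5,925 applies.
Caregiver Credit: income exceeds $59,700 by $1,050, which is 5 full-or-partial $250 increments; reduction = 5 × $150 = $750, leaving $851.
Total: $5,925 + $851 = $6,776.

$6,776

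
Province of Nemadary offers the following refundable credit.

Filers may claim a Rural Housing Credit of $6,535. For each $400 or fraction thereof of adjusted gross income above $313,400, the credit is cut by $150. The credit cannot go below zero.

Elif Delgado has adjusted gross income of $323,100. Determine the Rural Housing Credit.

Rural Housing Credit: income exceeds $313,400 by $9,700, which is 25 full-or-partial $400 increments; reduction = 25 × $150 = $3,750, leaving $2,785.

$2,785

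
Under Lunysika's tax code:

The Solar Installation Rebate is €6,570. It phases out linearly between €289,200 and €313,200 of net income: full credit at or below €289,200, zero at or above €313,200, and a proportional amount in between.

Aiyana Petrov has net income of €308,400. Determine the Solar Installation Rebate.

Solar Installation Rebate: €308,400 is €19,200 into a €24,000 phase-out range, leaving 4,800/24,000 of the credit: €6,570 × 4,800/24,000 = €1,314.

€1,314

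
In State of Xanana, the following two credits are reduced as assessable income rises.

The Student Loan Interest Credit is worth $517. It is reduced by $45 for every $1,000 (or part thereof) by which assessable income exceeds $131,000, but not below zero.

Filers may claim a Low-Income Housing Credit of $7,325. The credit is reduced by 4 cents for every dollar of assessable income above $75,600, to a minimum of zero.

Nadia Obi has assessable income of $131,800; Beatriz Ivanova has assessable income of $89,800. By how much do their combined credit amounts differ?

Nadia ($131,800): Student Loan Interest Credit: income exceeds $131,000 by $800, which is 1 full-or-partial $1,000 increment; reduction = 1 × $45 = $45, leaving $472. Low-Income Housing Credit: 4% of the $56,200 excess over $75,600 is $2,248; credit = $7,325 − $2,248 = $5,077. total $472 + $5,077 = $5,549
Beatriz ($89,800): Student Loan Interest Credit: $89,800 is at or below the $131,000 threshold, so the full $517 applies. Low-Income Housing Credit: 4% of the $14,200 excess over $75,600 is $568; credit = $7,325 − $568 = $6,757. total $517 + $6,757 = $7,274
Difference: |$5,549 − $7,274| = $1,725.

$1,725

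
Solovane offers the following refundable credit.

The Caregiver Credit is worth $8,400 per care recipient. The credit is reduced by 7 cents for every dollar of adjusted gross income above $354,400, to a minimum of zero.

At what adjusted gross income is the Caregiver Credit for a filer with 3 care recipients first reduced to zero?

$714,400

Full credit = 3 × $8,400 = $25,200.
The credit falls by 7% of each dollar above $354,400, so it reaches zero when the excess is $25,200 / 7% = $360,000: income = $354,400 + $360,000 = $714,400.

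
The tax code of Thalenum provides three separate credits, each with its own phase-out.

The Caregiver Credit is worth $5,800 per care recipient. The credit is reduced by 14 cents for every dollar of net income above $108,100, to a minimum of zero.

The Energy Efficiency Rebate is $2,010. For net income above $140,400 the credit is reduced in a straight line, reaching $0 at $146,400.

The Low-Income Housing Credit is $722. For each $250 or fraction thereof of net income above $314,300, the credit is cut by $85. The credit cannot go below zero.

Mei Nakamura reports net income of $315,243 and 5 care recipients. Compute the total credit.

$382

Caregiver Credit: base = 5 × $5,800 = $29,000. 14% of the $207,143 excess over $108,100 is $29,000.02 ≥ base, so the credit is $0.
Energy Efficiency Rebate: $315,243 is at or above $146,400, so the credit is $0.
Low-Income Housing Credit: income exceeds $314,300 by $943, which is 4 full-or-partial $250 increments; reduction = 4 × $85 = $340, leaving $382.
Total: $0 + $0 + $382 = $382.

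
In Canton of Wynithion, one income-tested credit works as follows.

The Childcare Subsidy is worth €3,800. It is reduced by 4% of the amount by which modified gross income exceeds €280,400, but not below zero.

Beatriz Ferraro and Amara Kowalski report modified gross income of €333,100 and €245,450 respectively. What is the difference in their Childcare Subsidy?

€2,108

Beatriz (€333,100): Childcare Subsidy: 4% of the €52,700 excess over €280,400 is €2,108; credit = €3,800 − €2,108 = €1,692.
Amara (€245,450): Childcare Subsidy: €245,450 is at or below the €280,400 threshold, so the full €3,800 applies.
Difference: |€1,692 − €3,800| = €2,108.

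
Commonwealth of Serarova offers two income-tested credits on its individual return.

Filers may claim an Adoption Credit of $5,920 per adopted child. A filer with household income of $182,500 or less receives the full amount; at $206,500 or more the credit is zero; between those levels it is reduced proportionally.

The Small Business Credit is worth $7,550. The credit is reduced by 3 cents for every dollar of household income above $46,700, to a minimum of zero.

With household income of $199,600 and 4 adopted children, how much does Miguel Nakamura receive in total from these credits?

Adoption Credit: base = 4 × $5,920 = $23,680. $199,600 is $17,100 into a $24,000 phase-out range, leaving 6,900/24,000 of the credit: $23,680 × 6,900/24,000 = $6,808.
Small Business Credit: 3% of the $152,900 excess over $46,700 is $4,587; credit = $7,550 − $4,587 = $2,963.
Total: $6,808 + $2,963 = $9,771.

$9,771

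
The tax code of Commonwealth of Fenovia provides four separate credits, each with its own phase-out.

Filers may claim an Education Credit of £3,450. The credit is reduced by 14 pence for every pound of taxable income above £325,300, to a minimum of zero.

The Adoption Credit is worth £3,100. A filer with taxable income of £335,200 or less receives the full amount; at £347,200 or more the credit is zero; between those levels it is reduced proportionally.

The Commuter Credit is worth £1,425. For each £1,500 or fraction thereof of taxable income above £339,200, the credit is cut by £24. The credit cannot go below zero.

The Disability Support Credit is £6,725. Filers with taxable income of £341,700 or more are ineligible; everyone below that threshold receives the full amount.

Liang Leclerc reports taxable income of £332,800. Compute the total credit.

£13,650

Education Credit: 14% of the £7,500 excess over £325,300 is £1,050; credit = £3,450 − £1,050 = £2,400.
Adoption Credit: £332,800 is at or below the £335,200 threshold, so the full £3,100 applies.
Commuter Credit: £332,800 is at or below the £339,200 threshold, so the full £1,425 applies.
Disability Support Credit: £332,800 is below the £341,700 cutoff, so the full £6,725 applies.
Total: £2,400 + £3,100 + £1,425 + £6,725 = £13,650.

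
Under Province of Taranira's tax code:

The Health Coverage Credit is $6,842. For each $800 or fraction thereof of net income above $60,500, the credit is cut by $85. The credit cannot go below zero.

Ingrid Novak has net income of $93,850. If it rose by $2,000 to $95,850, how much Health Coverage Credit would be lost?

$255

At $93,850 — income exceeds $60,500 by $33,350, which is 42 full-or-partial $800 increments; reduction = 42 × $85 = $3,570, leaving $3,272.
At $95,850 — income exceeds $60,500 by $35,350, which is 45 full-or-partial $800 increments; reduction = 45 × $85 = $3,825, leaving $3,017.
Lost: $3,272 − $3,017 = $255.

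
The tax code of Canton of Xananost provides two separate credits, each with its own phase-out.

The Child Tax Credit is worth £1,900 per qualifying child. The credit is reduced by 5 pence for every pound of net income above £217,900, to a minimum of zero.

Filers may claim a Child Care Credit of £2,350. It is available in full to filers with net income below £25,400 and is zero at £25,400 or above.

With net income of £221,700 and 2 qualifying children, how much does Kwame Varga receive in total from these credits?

£3,610

Child Tax Credit: base = 2 × £1,900 = £3,800. 5% of the £3,800 excess over £217,900 is £190; credit = £3,800 − £190 = £3,610.
Child Care Credit: £221,700 meets or exceeds the £25,400 cutoff, so the credit is £0.
Total: £3,610 + £0 = £3,610.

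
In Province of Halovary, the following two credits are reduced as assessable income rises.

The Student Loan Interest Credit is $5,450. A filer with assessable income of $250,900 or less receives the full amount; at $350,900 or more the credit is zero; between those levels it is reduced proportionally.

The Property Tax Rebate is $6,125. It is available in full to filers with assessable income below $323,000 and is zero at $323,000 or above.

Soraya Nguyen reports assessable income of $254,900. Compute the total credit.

$11,357

Student Loan Interest Credit: $254,900 is $4,000 into a $100,000 phase-out range, leaving 96,000/100,000 of the credit: $5,450 × 96,000/100,000 = $5,232.
Property Tax Rebate: $254,900 is below the $323,000 cutoff, so the full $6,125 applies.
Total: $5,232 + $6,125 = $11,357.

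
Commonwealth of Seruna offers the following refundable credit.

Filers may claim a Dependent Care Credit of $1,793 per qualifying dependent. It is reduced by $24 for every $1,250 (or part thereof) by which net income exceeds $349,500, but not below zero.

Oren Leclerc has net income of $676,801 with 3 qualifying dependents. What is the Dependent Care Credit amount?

$0

Dependent Care Credit: base = 3 × $1,793 = $5,379. income exceeds $349,500 by $327,301 → 262 increments × $24 = $6,288 ≥ base, so the credit is $0.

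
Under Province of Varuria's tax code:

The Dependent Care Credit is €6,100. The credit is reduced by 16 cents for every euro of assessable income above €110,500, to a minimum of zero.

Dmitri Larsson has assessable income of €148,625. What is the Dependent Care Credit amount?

Dependent Care Credit: 16% of the €38,125 excess over €110,500 is €6,100 ≥ base, so the credit is €0.

€0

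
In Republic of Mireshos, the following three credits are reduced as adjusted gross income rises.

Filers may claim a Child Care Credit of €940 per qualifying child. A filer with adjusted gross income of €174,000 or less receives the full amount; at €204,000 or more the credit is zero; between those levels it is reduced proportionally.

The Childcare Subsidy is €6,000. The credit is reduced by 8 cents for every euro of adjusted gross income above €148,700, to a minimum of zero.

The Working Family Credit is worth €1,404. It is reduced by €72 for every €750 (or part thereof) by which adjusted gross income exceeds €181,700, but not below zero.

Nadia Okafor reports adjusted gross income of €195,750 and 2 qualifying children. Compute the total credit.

Child Care Credit: base = 2 × €940 = €1,880. €195,750 is €21,750 into a €30,000 phase-out range, leaving 8,250/30,000 of the credit: €1,880 × 8,250/30,000 = €517.
Childcare Subsidy: 8% of the €47,050 excess over €148,700 is €3,764; credit = €6,000 − €3,764 = €2,236.
Working Family Credit: income exceeds €181,700 by €14,050, which is 19 full-or-partial €750 increments; reduction = 19 × €72 = €1,368, leaving €36.
Total: €517 + €2,236 + €36 = €2,789.

€2,789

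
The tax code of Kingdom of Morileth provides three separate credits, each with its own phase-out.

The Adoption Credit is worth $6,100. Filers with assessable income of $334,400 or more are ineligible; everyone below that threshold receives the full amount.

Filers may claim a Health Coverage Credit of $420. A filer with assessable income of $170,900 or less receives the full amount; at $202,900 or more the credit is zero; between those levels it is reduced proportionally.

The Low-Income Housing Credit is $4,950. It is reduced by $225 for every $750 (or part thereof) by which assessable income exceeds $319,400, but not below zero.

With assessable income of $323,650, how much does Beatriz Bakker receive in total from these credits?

$9,700

Adoption Credit: $323,650 is below the $334,400 cutoff, so the full $6,100 applies.
Health Coverage Credit: $323,650 is at or above $202,900, so the credit is $0.
Low-Income Housing Credit: income exceeds $319,400 by $4,250, which is 6 full-or-partial $750 increments; reduction = 6 × $225 = $1,350, leaving $3,600.
Total: $6,100 + $0 + $3,600 = $9,700.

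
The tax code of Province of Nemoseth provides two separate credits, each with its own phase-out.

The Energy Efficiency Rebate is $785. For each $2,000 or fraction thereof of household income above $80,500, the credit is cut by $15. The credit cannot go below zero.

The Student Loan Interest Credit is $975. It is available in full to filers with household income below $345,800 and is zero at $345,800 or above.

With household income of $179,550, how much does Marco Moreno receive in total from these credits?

Energy Efficiency Rebate: income exceeds $80,500 by $99,050, which is 50 full-or-partial $2,000 increments; reduction = 50 × $15 = $750, leaving $35.
Student Loan Interest Credit: $179,550 is below the $345,800 cutoff, so the full $975 applies.
Total: $35 + $975 = $1,010.

$1,010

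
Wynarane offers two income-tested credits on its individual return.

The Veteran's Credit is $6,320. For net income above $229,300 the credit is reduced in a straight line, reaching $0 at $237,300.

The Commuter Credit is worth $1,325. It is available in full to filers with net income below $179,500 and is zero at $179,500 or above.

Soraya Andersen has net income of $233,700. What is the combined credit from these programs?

Veteran's Credit: $233,700 is $4,400 into a $8,000 phase-out range, leaving 3,600/8,000 of the credit: $6,320 × 3,600/8,000 = $2,844.
Commuter Credit: $233,700 meets or exceeds the $179,500 cutoff, so the credit is $0.
Total: $2,844 + $0 = $2,844.

$2,844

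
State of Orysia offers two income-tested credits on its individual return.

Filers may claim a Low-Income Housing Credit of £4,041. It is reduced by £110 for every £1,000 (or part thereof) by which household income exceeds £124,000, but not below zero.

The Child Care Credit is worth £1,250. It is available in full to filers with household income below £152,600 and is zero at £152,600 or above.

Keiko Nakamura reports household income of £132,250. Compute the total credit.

Low-Income Housing Credit: income exceeds £124,000 by £8,250, which is 9 full-or-partial £1,000 increments; reduction = 9 × £110 = £990, leaving £3,051.
Child Care Credit: £132,250 is below the £152,600 cutoff, so the full £1,250 applies.
Total: £3,051 + £1,250 = £4,301.

£4,301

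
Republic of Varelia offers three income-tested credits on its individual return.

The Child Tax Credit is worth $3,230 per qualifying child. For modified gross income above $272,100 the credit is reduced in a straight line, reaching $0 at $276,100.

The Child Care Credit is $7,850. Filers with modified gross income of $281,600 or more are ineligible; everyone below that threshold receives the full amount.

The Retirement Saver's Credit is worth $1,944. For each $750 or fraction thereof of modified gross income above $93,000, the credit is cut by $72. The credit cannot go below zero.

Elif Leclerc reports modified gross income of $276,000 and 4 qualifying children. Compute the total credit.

Child Tax Credit: base = 4 × $3,230 = $12,920. $276,000 is $3,900 into a $4,000 phase-out range, leaving 100/4,000 of the credit: $12,920 × 100/4,000 = $323.
Child Care Credit: $276,000 is below the $281,600 cutoff, so the full $7,850 applies.
Retirement Saver's Credit: income exceeds $93,000 by $183,000 → 244 increments × $72 = $17,568 ≥ base, so the credit is $0.
Total: $323 + $7,850 + $0 = $8,173.

$8,173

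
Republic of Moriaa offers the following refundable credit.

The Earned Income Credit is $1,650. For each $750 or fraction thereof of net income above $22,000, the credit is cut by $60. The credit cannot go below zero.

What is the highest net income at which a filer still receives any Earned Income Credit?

After 27 increments the reduction is 27 × $60 = $1,620, leaving $30; one more increment wipes it out. Increment 27 ends at excess 27 × $750 = $20,250, so the highest qualifying income is $22,000 + $20,250 = $42,250.

$42,250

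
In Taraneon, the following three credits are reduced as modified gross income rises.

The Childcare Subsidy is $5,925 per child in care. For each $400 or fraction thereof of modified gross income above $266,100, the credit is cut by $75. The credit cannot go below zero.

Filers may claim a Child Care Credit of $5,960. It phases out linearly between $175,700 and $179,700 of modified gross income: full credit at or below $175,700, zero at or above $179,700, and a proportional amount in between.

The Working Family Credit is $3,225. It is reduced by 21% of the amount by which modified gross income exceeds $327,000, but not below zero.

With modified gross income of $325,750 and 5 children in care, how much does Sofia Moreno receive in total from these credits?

Childcare Subsidy: base = 5 × $5,925 = $29,625. income exceeds $266,100 by $59,650, which is 150 full-or-partial $400 increments; reduction = 150 × $75 = $11,250, leaving $18,375.
Child Care Credit: $325,750 is at or above $179,700, so the credit is $0.
Working Family Credit: $325,750 is at or below the $327,000 threshold, so the full $3,225 applies.
Total: $18,375 + $0 + $3,225 = $21,600.

$21,600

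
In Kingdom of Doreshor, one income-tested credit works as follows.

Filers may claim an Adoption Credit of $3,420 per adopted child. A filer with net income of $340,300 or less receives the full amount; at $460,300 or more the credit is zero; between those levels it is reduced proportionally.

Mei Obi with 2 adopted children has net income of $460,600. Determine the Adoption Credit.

Adoption Credit: base = 2 × $3,420 = $6,840. $460,600 is at or above $460,300, so the credit is $0.

$0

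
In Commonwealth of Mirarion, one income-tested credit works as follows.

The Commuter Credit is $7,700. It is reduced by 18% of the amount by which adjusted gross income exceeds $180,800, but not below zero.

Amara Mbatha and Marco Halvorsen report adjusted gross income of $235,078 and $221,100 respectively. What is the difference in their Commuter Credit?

$446

Amara ($235,078): Commuter Credit: 18% of the $54,278 excess over $180,800 is $9,770.04 ≥ base, so the credit is $0.
Marco ($221,100): Commuter Credit: 18% of the $40,300 excess over $180,800 is $7,254; credit = $7,700 − $7,254 = $446.
Difference: |$0 − $446| = $446.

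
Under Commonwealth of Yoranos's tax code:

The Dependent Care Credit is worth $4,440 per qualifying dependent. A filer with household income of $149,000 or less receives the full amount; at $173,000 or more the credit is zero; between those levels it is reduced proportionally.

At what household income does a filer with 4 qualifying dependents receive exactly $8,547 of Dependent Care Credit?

Full credit = 4 × $4,440 = $17,760.
$8,547 is 8,547/17,760 of the full $17,760, so 9,213/17,760 of the $24,000 range has been used: income = $149,000 + $24,000 × 9,213/17,760 = $161,450.

$161,450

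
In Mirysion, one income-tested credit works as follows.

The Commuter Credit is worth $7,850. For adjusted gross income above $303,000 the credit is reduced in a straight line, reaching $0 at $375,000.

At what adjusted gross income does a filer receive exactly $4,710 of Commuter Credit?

$4,710 is 4,710/7,850 of the full $7,850, so 3,140/7,850 of the $72,000 range has been used: income = $303,000 + $72,000 × 3,140/7,850 = $331,800.

$331,800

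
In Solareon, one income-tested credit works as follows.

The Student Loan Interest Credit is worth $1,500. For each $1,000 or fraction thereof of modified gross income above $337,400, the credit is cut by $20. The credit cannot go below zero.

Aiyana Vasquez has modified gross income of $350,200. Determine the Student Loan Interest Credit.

$1,240

Student Loan Interest Credit: income exceeds $337,400 by $12,800, which is 13 full-or-partial $1,000 increments; reduction = 13 × $20 = $260, leaving $1,240.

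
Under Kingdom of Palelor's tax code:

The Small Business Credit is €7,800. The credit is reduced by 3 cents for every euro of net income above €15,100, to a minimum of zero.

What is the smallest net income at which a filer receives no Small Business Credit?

The credit falls by 3% of each euro above €15,100, so it reaches zero when the excess is €7,800 / 3% = €260,000: income = €15,100 + €260,000 = €275,100.

€275,100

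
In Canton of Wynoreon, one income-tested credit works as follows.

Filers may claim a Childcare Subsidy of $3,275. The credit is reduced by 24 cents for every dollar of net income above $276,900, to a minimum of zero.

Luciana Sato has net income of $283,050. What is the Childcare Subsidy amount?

$1,799

Childcare Subsidy: 24% of the $6,150 excess over $276,900 is $1,476; credit = $3,275 − $1,476 = $1,799.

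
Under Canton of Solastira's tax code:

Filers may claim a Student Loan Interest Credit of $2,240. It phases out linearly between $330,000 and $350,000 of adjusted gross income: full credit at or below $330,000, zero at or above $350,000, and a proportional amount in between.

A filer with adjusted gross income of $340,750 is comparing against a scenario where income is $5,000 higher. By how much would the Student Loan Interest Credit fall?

$560

At $340,750 — $340,750 is $10,750 into a $20,000 phase-out range, leaving 9,250/20,000 of the credit: $2,240 × 9,250/20,000 = $1,036.
At $345,750 — $345,750 is $15,750 into a $20,000 phase-out range, leaving 4,250/20,000 of the credit: $2,240 × 4,250/20,000 = $476.
Lost: $1,036 − $476 = $560.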